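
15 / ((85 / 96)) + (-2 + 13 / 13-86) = -1191 / 17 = -70.06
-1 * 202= -202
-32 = -32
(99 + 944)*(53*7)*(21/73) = 8126013/73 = 111315.25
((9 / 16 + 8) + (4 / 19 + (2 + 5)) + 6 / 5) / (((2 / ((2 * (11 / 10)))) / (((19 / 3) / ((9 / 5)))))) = 283789 / 4320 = 65.69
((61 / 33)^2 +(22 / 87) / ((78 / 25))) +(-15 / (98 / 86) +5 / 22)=-379732219 / 40234194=-9.44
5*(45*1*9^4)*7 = 10333575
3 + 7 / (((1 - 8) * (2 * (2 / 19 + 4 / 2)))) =221 / 80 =2.76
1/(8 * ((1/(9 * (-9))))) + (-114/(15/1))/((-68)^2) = -14633/1445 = -10.13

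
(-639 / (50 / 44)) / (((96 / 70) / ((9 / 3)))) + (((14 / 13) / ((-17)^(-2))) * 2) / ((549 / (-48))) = -122232817 / 95160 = -1284.50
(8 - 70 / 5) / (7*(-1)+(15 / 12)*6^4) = -6 / 1613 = -0.00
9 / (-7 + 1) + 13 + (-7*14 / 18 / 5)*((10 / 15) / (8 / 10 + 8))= 3391 / 297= 11.42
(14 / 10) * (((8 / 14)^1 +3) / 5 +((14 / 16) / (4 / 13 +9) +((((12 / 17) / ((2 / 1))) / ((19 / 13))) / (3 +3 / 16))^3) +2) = 630184234131611 / 160261679026328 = 3.93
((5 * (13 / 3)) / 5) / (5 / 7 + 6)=91 / 141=0.65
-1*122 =-122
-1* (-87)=87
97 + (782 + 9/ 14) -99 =10929/ 14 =780.64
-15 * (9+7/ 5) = -156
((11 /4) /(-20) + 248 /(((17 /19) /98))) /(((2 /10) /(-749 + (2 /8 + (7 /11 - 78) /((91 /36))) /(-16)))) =-101468350.18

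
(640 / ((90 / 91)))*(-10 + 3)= -40768 / 9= -4529.78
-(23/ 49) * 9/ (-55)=207/ 2695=0.08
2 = 2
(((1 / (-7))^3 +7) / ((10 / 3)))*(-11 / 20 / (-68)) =99 / 5831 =0.02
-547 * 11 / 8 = -6017 / 8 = -752.12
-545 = -545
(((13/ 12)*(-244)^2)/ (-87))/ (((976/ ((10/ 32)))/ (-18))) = 3965/ 928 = 4.27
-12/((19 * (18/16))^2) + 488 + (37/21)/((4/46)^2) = 196768517/272916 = 720.99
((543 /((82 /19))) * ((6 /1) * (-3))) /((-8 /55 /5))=25534575 /328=77849.31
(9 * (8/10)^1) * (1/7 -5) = -1224/35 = -34.97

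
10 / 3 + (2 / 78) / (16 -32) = 693 / 208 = 3.33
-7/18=-0.39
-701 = -701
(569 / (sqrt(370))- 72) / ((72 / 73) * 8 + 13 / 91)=-5.28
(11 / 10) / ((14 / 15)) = 33 / 28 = 1.18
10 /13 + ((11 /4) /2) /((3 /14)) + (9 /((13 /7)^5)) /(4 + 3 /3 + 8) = 418034609 /57921708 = 7.22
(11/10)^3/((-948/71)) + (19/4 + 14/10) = 5735699/948000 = 6.05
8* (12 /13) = 96 /13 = 7.38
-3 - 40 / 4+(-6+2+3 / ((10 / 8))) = -73 / 5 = -14.60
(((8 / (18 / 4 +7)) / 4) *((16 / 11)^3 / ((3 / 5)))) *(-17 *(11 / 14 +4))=-46653440 / 642873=-72.57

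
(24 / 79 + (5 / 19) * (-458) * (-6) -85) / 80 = 958331 / 120080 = 7.98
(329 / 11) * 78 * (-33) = -76986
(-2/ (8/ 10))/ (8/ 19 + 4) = -95/ 168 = -0.57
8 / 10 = 4 / 5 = 0.80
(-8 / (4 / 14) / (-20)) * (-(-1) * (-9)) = -63 / 5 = -12.60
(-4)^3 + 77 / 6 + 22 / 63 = -6403 / 126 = -50.82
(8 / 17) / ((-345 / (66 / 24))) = -22 / 5865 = -0.00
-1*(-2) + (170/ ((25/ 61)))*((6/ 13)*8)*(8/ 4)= 199234/ 65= 3065.14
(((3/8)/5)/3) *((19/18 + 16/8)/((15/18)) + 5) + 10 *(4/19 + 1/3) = 2149/380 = 5.66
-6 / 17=-0.35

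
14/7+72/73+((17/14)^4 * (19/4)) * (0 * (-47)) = 218/73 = 2.99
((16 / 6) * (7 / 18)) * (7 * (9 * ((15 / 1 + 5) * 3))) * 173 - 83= 678077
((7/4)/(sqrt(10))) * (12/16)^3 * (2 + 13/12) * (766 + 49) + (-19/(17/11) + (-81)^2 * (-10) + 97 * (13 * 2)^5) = 379953 * sqrt(10)/2048 + 19591273445/17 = 1152428436.38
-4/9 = -0.44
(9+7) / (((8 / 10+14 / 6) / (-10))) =-2400 / 47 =-51.06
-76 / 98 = -38 / 49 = -0.78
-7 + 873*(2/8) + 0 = 211.25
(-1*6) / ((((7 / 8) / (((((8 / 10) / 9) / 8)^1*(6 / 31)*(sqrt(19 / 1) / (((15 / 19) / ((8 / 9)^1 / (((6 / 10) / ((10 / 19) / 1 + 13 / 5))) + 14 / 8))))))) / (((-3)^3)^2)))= -94284*sqrt(19) / 1085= -378.78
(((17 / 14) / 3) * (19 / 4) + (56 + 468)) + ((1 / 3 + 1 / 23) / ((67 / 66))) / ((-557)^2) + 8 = 42884527699687 / 80319743112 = 533.92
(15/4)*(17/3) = 85/4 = 21.25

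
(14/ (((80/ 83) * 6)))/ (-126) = -0.02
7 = 7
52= 52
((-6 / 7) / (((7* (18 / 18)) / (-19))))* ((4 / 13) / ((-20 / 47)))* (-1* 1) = 5358 / 3185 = 1.68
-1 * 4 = -4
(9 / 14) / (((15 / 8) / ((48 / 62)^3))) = 0.16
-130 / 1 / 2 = -65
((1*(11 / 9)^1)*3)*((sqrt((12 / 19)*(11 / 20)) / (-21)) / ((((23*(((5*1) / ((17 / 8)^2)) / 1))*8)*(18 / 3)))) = -3179*sqrt(3135) / 2114380800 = -0.00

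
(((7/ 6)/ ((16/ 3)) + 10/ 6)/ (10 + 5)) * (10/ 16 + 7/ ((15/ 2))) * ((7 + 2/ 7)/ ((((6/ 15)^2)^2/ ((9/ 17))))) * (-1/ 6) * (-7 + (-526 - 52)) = 2877.44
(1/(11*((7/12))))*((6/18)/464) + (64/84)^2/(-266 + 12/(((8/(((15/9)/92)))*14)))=-16291787/7868963124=-0.00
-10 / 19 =-0.53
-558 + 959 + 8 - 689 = -280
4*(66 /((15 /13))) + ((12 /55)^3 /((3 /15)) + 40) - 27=241.85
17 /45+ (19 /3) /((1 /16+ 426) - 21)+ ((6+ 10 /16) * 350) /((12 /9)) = 1739.46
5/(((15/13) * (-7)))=-13/21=-0.62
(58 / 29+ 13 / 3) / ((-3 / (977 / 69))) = -18563 / 621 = -29.89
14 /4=7 /2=3.50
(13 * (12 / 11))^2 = 24336 / 121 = 201.12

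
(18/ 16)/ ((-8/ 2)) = -9/ 32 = -0.28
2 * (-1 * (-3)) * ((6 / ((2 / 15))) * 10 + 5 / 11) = 2702.73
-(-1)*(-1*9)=-9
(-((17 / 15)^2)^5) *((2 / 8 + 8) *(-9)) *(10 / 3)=22175932904939 / 25628906250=865.27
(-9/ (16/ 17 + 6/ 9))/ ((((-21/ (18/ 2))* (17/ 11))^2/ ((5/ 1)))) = -147015/ 68306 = -2.15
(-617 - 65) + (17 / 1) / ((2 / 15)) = -1109 / 2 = -554.50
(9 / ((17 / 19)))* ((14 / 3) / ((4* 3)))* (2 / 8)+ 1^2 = 269 / 136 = 1.98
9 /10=0.90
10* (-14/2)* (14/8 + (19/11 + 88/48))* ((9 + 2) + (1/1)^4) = -49070/11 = -4460.91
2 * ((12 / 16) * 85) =255 / 2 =127.50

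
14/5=2.80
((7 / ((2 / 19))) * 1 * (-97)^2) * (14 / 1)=8759779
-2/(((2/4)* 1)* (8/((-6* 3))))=9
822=822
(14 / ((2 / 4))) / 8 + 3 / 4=17 / 4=4.25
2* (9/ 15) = 6/ 5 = 1.20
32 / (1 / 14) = 448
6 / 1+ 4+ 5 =15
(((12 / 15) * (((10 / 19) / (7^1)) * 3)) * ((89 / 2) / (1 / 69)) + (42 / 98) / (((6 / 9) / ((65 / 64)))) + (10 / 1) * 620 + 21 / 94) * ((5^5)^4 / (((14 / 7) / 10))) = 2577221788883209228515625 / 800128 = 3221011874204138873.42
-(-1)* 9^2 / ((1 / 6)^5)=629856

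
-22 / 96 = -11 / 48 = -0.23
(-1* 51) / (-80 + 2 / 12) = 306 / 479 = 0.64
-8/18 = -4/9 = -0.44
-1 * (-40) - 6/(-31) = 1246/31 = 40.19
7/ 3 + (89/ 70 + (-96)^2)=1936117/ 210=9219.60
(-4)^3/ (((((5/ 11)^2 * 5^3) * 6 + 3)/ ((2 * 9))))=-46464/ 6371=-7.29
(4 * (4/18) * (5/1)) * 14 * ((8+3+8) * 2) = 21280/9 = 2364.44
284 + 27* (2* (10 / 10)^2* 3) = 446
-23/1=-23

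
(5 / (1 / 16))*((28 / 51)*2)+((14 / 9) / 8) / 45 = 2419319 / 27540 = 87.85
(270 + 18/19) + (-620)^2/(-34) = -11034.93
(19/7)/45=19/315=0.06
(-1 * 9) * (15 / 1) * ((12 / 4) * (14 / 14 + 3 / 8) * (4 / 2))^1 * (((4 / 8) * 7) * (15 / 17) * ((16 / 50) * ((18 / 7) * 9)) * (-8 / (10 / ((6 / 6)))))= 1732104 / 85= 20377.69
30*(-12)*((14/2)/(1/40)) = -100800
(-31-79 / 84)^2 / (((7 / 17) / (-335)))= -40995394855 / 49392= -830000.71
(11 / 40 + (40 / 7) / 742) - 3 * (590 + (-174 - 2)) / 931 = -2075067 / 1973720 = -1.05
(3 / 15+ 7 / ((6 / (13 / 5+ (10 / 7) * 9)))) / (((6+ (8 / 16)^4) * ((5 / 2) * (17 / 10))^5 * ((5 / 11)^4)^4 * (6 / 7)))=720656448092642527105024 / 945690277862548828125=762.04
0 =0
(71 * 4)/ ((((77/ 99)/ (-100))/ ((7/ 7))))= -255600/ 7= -36514.29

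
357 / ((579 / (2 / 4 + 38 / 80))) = 4641 / 7720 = 0.60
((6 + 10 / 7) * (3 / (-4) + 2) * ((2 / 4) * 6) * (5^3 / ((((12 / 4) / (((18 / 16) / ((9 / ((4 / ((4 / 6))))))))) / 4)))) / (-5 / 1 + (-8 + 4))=-386.90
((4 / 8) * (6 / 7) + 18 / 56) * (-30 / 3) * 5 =-37.50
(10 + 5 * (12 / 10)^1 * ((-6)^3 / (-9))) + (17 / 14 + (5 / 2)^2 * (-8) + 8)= 1585 / 14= 113.21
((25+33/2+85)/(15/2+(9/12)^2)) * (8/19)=16192/2451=6.61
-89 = -89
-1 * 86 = -86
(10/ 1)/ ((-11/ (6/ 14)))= -30/ 77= -0.39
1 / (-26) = -1 / 26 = -0.04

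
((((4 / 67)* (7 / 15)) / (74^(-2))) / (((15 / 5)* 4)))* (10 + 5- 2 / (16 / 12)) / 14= 4107 / 335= 12.26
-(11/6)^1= -1.83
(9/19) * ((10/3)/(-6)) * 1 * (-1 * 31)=155/19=8.16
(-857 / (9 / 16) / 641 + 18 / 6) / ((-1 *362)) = -3595 / 2088378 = -0.00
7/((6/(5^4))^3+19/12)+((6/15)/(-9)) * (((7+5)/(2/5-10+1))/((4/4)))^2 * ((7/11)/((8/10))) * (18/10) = 57916991254380/13477999997759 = 4.30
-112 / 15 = -7.47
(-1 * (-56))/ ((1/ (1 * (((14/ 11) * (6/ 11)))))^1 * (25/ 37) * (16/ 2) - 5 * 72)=-21756/ 136835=-0.16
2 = 2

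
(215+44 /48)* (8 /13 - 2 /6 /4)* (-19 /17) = -4086007 /31824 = -128.39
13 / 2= 6.50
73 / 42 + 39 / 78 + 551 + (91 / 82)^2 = 78293333 / 141204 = 554.47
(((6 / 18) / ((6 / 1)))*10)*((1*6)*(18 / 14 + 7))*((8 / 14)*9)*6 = 41760 / 49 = 852.24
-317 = -317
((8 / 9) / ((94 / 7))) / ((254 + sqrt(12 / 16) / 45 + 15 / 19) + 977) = 0.00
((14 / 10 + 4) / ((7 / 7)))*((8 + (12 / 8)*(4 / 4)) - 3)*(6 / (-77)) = -1053 / 385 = -2.74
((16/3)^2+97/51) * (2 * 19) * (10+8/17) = 12074.30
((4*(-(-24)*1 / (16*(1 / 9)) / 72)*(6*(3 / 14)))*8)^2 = 2916 / 49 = 59.51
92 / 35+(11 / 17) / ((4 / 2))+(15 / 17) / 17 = 60771 / 20230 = 3.00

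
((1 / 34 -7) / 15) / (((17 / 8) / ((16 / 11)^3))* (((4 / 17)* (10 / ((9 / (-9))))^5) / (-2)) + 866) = -20224 / 391235195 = -0.00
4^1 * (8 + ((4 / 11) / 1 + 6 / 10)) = 1972 / 55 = 35.85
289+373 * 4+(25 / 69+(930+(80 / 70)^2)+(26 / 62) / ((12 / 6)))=2712.88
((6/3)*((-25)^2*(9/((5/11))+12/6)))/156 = 13625/78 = 174.68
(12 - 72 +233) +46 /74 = 6424 /37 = 173.62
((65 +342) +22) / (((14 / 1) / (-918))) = -196911 / 7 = -28130.14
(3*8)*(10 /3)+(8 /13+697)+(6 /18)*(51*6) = 11435 /13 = 879.62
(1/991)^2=1/982081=0.00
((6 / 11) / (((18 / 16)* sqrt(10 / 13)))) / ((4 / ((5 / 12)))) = sqrt(130) / 198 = 0.06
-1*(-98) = 98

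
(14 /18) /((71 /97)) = 679 /639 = 1.06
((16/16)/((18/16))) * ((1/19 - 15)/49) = -0.27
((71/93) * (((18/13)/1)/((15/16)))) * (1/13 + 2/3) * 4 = 263552/78585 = 3.35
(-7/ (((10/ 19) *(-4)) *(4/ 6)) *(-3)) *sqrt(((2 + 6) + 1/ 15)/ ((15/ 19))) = -4389 *sqrt(19)/ 400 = -47.83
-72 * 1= -72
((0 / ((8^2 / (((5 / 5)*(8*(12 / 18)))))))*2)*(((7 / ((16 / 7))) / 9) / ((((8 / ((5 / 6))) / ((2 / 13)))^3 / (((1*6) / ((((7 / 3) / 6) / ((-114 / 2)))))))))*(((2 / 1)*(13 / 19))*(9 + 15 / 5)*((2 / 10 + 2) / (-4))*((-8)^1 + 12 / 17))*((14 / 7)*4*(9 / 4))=0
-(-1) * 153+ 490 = 643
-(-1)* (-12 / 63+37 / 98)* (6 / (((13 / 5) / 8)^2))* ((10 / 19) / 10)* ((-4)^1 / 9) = -352000 / 1416051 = -0.25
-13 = -13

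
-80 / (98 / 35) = -200 / 7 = -28.57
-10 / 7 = -1.43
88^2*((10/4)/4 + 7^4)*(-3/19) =-55794552/19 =-2936555.37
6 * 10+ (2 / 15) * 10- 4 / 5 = 908 / 15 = 60.53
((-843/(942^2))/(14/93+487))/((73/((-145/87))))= 8711/195649859964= 0.00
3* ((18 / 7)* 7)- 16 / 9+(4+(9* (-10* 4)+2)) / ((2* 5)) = 757 / 45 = 16.82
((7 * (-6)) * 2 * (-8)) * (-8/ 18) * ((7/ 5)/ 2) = -3136/ 15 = -209.07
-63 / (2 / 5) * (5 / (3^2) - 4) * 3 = 3255 / 2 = 1627.50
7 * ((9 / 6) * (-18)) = -189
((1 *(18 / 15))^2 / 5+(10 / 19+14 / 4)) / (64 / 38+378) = 20493 / 1803500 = 0.01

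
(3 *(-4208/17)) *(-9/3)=37872/17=2227.76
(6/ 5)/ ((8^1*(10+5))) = 1/ 100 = 0.01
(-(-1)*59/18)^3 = 205379/5832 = 35.22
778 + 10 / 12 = 4673 / 6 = 778.83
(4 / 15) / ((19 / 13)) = 52 / 285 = 0.18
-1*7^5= -16807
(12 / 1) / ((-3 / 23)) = -92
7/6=1.17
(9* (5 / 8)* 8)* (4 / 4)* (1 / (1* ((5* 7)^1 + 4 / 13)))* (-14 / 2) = -8.92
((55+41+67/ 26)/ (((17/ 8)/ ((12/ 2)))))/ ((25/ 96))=5905152/ 5525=1068.81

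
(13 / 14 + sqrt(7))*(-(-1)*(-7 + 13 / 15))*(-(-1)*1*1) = -92*sqrt(7) / 15-598 / 105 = -21.92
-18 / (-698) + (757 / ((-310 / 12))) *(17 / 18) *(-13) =58390838 / 162285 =359.80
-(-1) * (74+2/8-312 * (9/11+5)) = -76605/44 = -1741.02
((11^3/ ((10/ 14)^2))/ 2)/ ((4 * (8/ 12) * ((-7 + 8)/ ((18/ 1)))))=8804.56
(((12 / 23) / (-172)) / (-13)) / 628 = 0.00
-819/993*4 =-1092/331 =-3.30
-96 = -96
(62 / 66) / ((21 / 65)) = 2015 / 693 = 2.91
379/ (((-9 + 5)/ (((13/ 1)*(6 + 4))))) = -24635/ 2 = -12317.50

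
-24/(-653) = 24/653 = 0.04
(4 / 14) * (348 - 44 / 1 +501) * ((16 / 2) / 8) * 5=1150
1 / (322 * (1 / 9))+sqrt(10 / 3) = 1.85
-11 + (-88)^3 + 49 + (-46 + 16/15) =-10222184/15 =-681478.93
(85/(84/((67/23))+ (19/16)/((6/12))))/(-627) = -45560/10489083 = -0.00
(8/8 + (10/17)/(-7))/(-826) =-109/98294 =-0.00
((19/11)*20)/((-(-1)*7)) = 380/77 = 4.94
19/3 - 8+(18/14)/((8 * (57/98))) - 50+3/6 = -11603/228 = -50.89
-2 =-2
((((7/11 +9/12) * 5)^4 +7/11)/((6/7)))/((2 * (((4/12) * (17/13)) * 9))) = 87522139523/254870528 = 343.40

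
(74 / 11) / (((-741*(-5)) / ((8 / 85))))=592 / 3464175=0.00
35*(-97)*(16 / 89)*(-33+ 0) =1792560 / 89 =20141.12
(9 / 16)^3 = 729 / 4096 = 0.18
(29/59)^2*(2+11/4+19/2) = 47937/13924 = 3.44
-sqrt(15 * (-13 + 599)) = -93.75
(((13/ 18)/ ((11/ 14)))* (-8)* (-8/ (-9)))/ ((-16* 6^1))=182/ 2673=0.07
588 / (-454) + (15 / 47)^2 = -598371 / 501443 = -1.19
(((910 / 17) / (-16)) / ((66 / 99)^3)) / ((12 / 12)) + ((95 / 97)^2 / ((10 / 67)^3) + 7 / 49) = 99369371921 / 358294720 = 277.34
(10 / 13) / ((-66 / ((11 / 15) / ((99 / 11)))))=-1 / 1053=-0.00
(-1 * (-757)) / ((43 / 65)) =1144.30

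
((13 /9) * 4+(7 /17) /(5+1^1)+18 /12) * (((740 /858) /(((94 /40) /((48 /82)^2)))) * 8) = 7.39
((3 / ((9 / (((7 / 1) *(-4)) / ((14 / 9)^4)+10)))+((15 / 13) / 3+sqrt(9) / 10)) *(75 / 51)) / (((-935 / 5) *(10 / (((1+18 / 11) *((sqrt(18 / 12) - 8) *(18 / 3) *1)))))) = 37612826 / 155926771 - 18806413 *sqrt(6) / 1247414168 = 0.20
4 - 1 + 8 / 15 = 53 / 15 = 3.53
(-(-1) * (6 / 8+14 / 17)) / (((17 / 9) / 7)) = 5.83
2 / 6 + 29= 88 / 3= 29.33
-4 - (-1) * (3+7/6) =1/6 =0.17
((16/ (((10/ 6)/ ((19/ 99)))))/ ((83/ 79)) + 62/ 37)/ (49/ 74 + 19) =3475364/ 19926225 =0.17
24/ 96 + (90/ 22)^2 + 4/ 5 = 43041/ 2420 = 17.79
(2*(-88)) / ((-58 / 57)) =5016 / 29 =172.97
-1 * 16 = -16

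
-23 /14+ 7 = 75 /14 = 5.36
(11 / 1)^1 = 11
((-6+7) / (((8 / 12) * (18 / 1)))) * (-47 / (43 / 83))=-3901 / 516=-7.56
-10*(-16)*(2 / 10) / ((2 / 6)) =96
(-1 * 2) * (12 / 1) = -24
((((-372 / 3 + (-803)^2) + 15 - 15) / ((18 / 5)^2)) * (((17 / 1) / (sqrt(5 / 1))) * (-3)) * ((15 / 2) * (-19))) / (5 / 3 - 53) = -1735277125 * sqrt(5) / 1232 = -3149511.05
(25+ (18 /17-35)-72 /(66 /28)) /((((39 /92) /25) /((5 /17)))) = -6532000 /9537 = -684.91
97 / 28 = 3.46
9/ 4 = 2.25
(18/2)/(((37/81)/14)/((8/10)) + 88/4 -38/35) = 204120/475261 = 0.43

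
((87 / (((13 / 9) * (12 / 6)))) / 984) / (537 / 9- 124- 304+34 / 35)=-27405 / 328950544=-0.00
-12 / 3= -4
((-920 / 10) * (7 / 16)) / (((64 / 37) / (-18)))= 53613 / 128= 418.85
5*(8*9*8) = 2880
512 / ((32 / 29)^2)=841 / 2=420.50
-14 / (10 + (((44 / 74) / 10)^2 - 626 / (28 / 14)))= 239575 / 5185027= 0.05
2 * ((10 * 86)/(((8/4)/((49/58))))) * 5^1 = 105350/29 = 3632.76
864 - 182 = 682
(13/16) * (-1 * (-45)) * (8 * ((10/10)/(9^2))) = 65/18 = 3.61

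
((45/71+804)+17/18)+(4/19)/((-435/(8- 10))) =2836355803/3520890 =805.58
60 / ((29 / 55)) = 3300 / 29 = 113.79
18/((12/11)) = 16.50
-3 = -3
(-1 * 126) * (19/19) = -126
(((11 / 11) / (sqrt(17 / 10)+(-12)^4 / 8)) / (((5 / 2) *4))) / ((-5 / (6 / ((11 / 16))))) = -248832 / 3695154265+48 *sqrt(170) / 18475771325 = -0.00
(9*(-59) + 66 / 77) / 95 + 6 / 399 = -3701 / 665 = -5.57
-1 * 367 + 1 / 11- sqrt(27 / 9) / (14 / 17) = -4036 / 11- 17 * sqrt(3) / 14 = -369.01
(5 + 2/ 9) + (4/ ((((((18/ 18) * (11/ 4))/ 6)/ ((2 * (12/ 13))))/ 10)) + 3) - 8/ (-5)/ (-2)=1084562/ 6435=168.54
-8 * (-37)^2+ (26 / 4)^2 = -10909.75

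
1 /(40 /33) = 33 /40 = 0.82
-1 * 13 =-13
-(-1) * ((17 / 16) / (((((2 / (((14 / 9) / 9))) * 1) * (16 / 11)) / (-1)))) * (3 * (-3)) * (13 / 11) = 1547 / 2304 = 0.67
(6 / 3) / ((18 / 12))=4 / 3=1.33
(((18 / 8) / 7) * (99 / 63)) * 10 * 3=1485 / 98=15.15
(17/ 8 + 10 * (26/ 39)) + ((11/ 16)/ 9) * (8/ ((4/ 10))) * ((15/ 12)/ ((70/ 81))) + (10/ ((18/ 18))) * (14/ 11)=175403/ 7392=23.73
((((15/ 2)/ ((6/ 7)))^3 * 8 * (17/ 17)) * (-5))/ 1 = -214375/ 8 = -26796.88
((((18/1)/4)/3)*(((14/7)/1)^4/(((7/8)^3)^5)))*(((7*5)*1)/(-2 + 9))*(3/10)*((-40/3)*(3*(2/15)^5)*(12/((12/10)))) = -4.50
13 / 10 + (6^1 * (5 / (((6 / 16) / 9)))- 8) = 7133 / 10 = 713.30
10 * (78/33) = 260/11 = 23.64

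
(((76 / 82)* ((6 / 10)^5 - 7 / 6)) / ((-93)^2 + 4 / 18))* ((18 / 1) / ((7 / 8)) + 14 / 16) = -4327203 / 1729175000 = -0.00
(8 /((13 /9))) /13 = 72 /169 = 0.43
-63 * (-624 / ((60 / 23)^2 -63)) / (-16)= 43.72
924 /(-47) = -19.66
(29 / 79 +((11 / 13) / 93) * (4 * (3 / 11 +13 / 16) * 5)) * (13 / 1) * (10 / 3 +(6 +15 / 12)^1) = 27392503 / 352656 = 77.67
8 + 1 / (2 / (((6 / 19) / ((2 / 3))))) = 313 / 38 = 8.24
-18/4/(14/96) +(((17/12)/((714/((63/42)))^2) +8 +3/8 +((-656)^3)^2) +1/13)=165696226724752930713205/2079168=79693524873773033.59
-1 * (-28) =28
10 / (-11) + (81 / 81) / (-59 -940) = -10001 / 10989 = -0.91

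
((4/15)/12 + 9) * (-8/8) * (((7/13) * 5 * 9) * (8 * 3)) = -68208/13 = -5246.77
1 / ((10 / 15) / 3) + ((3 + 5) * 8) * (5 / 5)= 137 / 2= 68.50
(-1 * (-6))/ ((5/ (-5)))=-6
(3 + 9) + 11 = 23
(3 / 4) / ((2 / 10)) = 15 / 4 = 3.75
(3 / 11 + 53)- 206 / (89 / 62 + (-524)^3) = 5227369189906 / 98124674989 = 53.27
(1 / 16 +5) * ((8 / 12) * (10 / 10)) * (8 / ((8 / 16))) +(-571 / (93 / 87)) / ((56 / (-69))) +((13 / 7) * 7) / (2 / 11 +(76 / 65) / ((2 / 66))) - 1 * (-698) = 33935495997 / 24059224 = 1410.50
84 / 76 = 21 / 19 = 1.11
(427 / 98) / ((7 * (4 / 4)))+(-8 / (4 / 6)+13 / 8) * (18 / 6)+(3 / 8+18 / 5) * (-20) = -43121 / 392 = -110.00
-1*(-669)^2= -447561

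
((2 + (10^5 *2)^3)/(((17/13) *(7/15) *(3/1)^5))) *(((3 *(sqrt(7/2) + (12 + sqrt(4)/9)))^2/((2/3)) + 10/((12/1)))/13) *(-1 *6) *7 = -467472500011799738.41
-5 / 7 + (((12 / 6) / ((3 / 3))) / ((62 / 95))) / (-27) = -4850 / 5859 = -0.83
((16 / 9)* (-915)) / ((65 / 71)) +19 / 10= -692219 / 390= -1774.92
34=34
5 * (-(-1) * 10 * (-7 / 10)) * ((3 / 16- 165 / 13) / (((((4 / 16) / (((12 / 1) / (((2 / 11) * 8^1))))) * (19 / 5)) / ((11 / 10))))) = 33045705 / 7904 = 4180.88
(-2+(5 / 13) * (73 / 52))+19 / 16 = -737 / 2704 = -0.27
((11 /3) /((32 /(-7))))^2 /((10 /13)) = 77077 /92160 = 0.84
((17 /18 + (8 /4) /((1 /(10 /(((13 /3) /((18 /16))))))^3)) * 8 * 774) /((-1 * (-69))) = 977861237 /303186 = 3225.28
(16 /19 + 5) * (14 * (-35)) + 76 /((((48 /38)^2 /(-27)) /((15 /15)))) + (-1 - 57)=-1278835 /304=-4206.69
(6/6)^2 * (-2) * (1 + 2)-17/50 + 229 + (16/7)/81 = 6313211/28350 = 222.69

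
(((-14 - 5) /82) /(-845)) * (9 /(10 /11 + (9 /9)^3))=627 /485030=0.00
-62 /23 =-2.70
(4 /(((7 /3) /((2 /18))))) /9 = 4 /189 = 0.02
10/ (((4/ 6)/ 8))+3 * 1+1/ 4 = 493/ 4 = 123.25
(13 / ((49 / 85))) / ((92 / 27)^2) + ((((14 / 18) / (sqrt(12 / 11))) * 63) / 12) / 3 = 49 * sqrt(33) / 216 + 805545 / 414736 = 3.25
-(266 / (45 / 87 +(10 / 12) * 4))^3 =-329661.51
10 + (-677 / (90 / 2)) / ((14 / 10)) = -47 / 63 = -0.75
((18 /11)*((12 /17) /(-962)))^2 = 11664 /8090462809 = 0.00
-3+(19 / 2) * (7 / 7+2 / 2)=16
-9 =-9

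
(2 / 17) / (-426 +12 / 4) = -2 / 7191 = -0.00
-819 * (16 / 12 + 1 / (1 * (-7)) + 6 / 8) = -6357 / 4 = -1589.25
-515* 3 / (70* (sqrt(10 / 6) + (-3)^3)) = 309* sqrt(15) / 30548 + 25029 / 30548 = 0.86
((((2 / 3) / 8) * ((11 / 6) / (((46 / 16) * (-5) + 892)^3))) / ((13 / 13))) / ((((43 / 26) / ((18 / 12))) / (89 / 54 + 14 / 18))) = 599456 / 1205453309319063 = 0.00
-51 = -51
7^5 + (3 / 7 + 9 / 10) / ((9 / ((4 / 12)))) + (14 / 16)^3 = 2710748941 / 161280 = 16807.72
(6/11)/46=3/253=0.01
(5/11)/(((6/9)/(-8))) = -60/11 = -5.45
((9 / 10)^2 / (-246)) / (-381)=9 / 1041400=0.00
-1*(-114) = 114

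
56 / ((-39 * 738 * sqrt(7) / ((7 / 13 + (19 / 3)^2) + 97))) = -64420 * sqrt(7) / 1683747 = -0.10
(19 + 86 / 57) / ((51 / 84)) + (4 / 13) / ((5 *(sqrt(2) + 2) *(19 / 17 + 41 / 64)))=4074277628 / 120490305 - 2176 *sqrt(2) / 124345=33.79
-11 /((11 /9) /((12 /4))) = -27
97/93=1.04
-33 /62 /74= -33 /4588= -0.01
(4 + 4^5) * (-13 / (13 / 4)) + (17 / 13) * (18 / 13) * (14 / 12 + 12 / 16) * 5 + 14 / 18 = -12453553 / 3042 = -4093.87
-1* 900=-900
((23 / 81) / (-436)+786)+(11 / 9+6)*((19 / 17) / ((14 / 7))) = 474315071 / 600372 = 790.04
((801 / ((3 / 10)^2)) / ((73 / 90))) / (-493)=-801000 / 35989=-22.26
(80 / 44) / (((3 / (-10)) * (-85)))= 40 / 561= 0.07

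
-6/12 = -1/2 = -0.50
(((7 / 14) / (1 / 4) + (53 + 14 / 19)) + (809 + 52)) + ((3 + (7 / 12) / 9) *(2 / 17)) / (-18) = 287808743 / 313956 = 916.72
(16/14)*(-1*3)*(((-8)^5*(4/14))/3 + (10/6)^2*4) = 1567264/147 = 10661.66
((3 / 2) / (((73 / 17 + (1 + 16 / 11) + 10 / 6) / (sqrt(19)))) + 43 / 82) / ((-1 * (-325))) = 43 / 26650 + 1683 * sqrt(19) / 3068650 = 0.00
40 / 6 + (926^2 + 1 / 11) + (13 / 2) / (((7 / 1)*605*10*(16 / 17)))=3486181899863 / 4065600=857482.76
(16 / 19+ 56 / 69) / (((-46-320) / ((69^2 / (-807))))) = 24932 / 935313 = 0.03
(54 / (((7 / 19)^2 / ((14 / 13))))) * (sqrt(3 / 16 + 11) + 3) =116964 / 91 + 9747 * sqrt(179) / 91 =2718.35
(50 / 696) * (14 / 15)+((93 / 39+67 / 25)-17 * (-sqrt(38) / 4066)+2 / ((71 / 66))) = 7.02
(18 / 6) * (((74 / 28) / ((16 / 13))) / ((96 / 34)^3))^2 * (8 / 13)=429576315493 / 25570087796736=0.02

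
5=5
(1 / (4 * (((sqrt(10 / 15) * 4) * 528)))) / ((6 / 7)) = 7 * sqrt(6) / 101376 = 0.00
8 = 8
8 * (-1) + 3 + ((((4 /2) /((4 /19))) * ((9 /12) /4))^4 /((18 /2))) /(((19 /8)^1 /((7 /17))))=-10709003 /2228224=-4.81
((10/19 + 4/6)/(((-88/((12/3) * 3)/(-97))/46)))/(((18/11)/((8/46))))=13192/171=77.15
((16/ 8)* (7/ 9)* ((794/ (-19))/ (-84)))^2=157609/ 263169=0.60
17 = 17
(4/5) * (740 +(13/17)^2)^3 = 39217315167785556/120687845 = 324948342.29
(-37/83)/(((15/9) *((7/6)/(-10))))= 2.29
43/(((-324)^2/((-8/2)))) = -43/26244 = -0.00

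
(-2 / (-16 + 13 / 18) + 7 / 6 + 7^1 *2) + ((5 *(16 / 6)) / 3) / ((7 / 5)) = 640061 / 34650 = 18.47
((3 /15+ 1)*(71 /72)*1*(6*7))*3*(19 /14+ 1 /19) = 15975 /76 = 210.20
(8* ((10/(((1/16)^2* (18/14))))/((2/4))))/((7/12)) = 54613.33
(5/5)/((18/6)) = 1/3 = 0.33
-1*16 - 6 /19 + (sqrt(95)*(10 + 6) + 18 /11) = -3068 /209 + 16*sqrt(95) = 141.27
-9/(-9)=1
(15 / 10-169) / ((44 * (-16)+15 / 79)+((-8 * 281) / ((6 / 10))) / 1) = 0.04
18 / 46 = 9 / 23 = 0.39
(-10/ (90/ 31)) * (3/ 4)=-2.58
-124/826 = -62/413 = -0.15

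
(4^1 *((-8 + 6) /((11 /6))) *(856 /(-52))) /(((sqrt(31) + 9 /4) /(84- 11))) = -26994816 /59345 + 11997696 *sqrt(31) /59345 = 670.75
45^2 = 2025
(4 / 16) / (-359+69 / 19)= -19 / 27008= -0.00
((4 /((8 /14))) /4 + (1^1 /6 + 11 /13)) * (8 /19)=862 /741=1.16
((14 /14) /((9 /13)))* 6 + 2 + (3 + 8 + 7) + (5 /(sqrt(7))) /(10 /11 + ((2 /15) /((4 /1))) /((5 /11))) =8250* sqrt(7) /11347 + 86 /3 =30.59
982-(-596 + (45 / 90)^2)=6311 / 4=1577.75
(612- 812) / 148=-50 / 37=-1.35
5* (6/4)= 15/2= 7.50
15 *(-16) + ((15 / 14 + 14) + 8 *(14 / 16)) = -3051 / 14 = -217.93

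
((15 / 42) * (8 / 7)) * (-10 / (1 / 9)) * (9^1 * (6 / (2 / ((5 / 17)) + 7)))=-162000 / 1127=-143.74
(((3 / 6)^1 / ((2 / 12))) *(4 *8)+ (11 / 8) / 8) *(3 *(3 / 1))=55395 / 64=865.55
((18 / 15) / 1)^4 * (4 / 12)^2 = 144 / 625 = 0.23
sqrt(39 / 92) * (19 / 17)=19 * sqrt(897) / 782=0.73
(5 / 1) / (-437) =-5 / 437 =-0.01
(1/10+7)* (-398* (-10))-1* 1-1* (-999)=29256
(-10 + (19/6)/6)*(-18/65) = 341/130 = 2.62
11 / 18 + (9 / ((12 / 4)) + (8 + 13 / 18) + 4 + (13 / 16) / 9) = 2365 / 144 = 16.42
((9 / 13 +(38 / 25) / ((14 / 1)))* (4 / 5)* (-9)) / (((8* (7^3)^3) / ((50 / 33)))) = -5466 / 201969803035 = -0.00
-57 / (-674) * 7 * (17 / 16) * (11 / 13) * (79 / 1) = 5894427 / 140192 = 42.05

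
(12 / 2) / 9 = 0.67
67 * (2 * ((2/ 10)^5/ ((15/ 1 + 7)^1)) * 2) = 134/ 34375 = 0.00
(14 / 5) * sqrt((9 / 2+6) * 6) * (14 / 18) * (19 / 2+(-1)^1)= 833 * sqrt(7) / 15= 146.93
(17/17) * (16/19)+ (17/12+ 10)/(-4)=-1835/912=-2.01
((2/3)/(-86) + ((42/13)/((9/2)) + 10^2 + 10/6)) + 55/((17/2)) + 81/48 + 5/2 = 51560215/456144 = 113.03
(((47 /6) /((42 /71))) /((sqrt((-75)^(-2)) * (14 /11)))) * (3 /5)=468.20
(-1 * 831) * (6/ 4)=-1246.50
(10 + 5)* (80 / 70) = 120 / 7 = 17.14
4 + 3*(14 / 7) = 10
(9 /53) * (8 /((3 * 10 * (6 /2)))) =4 /265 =0.02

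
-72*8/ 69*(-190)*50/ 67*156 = 284544000/ 1541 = 184648.93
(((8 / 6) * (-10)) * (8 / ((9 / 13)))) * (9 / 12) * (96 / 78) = -1280 / 9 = -142.22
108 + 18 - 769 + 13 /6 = -3845 /6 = -640.83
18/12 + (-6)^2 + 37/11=899/22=40.86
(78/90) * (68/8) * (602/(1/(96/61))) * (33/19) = 70246176/5795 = 12121.86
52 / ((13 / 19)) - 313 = -237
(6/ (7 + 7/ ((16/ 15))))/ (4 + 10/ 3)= 144/ 2387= 0.06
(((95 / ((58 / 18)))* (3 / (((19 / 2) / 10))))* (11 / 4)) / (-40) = -1485 / 232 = -6.40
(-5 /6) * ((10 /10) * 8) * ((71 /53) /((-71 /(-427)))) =-8540 /159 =-53.71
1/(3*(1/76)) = 76/3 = 25.33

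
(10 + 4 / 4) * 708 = 7788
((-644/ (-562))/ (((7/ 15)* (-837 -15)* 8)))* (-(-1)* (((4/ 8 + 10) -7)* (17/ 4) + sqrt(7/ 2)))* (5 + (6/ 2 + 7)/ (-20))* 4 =-123165/ 1276864 -1035* sqrt(14)/ 319216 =-0.11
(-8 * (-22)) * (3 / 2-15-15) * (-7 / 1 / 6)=5852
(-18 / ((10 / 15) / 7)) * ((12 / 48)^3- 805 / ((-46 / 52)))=-11007549 / 64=-171992.95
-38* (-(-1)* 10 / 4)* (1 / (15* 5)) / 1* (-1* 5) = 19 / 3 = 6.33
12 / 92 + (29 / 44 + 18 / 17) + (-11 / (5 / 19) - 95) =-11608541 / 86020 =-134.95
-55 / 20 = -2.75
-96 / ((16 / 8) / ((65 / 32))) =-195 / 2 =-97.50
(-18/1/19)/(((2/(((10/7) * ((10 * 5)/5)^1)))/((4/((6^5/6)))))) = -25/1197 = -0.02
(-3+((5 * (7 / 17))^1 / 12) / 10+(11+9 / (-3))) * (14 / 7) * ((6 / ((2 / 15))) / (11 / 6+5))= 92115 / 1394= 66.08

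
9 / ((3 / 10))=30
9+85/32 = 373/32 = 11.66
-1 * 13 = -13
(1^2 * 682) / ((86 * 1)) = 341 / 43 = 7.93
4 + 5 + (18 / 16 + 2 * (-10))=-79 / 8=-9.88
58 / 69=0.84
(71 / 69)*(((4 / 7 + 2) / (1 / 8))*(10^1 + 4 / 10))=220.14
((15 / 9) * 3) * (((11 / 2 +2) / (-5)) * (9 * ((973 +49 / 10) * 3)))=-792099 / 4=-198024.75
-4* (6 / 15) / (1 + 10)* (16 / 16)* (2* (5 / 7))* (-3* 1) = 48 / 77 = 0.62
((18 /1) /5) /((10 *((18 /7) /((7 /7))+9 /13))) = 91 /825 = 0.11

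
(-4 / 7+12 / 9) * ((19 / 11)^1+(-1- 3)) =-1.73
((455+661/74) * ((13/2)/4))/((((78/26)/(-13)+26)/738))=2140915491/99160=21590.52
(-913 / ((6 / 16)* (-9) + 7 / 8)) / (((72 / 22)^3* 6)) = 1215203 / 699840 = 1.74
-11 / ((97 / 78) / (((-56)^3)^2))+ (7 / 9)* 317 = -238154043143989 / 873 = -272799591230.23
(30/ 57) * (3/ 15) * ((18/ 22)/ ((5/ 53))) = 954/ 1045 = 0.91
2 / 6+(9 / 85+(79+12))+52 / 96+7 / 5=63499 / 680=93.38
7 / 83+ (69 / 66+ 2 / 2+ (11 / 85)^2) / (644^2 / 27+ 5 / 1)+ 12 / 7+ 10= 452049517054419 / 38313316106450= 11.80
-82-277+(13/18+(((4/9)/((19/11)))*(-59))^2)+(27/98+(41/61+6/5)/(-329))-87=-4406433115727/20539317015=-214.54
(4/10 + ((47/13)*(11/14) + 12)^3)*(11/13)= 1083900924051/391856920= 2766.06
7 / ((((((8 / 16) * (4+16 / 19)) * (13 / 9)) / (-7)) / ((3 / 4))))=-25137 / 2392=-10.51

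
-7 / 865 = -0.01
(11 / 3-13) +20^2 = 1172 / 3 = 390.67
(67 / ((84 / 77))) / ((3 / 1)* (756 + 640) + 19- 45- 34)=0.01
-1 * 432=-432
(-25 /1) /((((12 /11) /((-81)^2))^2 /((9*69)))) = -8984926840725 /16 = -561557927545.31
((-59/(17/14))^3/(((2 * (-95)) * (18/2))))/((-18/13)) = -1831569922/37805535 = -48.45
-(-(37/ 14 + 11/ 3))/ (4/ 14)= 22.08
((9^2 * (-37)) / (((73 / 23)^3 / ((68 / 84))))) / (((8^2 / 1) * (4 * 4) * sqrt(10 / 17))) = -206632161 * sqrt(170) / 27884738560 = -0.10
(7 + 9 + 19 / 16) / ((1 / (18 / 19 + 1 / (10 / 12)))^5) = 242897776704 / 309512375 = 784.78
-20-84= -104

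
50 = 50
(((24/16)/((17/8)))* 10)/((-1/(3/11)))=-360/187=-1.93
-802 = -802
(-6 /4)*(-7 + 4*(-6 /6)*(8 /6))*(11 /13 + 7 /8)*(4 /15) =6623 /780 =8.49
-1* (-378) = 378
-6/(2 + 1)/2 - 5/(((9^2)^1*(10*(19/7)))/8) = -1567/1539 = -1.02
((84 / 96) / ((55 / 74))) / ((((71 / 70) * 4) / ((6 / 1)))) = 5439 / 3124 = 1.74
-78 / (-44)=39 / 22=1.77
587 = 587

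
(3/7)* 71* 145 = 30885/7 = 4412.14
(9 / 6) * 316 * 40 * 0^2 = 0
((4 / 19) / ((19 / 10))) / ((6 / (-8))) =-160 / 1083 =-0.15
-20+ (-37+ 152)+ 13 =108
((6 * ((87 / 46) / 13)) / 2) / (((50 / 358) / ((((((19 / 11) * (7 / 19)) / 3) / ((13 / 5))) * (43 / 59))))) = 4687473 / 25226630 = 0.19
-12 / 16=-3 / 4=-0.75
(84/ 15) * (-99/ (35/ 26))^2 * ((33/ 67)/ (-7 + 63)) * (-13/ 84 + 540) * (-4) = -1652450030946/ 2872625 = -575240.43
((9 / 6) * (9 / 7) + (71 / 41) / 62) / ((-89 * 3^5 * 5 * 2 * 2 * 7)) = -17407 / 26938158660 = -0.00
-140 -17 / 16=-2257 / 16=-141.06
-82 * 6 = -492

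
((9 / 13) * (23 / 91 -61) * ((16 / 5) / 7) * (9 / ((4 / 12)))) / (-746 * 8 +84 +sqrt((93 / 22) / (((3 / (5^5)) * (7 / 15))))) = 537321600 * sqrt(14322) / 44139809350819 +2782208259072 / 31528435250585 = 0.09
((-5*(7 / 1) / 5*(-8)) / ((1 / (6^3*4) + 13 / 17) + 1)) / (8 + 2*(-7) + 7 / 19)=-15628032 / 2775259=-5.63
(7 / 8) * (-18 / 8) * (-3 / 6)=63 / 64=0.98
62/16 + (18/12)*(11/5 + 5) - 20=-5.32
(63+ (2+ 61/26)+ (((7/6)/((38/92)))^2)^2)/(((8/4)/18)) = 35952912017/30495114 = 1178.97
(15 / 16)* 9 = 135 / 16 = 8.44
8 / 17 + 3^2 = 161 / 17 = 9.47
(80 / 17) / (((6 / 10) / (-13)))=-5200 / 51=-101.96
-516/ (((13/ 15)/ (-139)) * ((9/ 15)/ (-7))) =-12551700/ 13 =-965515.38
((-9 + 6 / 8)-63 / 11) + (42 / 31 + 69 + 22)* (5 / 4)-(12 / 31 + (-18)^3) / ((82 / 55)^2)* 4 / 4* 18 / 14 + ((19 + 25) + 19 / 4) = 3523.33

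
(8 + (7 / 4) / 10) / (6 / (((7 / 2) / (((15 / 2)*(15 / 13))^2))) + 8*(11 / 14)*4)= 386841 / 7264760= 0.05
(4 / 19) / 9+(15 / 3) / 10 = 179 / 342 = 0.52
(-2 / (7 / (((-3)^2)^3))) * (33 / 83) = -48114 / 581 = -82.81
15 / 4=3.75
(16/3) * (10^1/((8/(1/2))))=10/3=3.33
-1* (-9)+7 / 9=88 / 9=9.78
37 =37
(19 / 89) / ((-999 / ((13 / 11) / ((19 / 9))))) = -13 / 108669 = -0.00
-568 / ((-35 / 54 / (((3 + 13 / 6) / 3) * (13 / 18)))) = 114452 / 105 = 1090.02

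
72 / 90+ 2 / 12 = 29 / 30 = 0.97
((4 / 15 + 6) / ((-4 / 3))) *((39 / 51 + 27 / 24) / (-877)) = 12079 / 1192720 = 0.01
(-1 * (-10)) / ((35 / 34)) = 68 / 7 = 9.71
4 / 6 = 0.67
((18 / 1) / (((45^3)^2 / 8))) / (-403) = -16 / 371824171875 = -0.00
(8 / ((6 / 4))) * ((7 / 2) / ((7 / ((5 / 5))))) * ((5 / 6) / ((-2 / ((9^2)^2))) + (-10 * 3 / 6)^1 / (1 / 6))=-7370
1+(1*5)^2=26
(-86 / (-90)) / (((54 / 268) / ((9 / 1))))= 5762 / 135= 42.68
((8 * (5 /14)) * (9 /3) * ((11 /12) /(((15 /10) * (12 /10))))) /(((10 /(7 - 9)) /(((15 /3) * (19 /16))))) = -5225 /1008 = -5.18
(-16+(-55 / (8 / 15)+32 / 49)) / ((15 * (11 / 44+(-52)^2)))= -46441 / 15900990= -0.00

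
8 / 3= 2.67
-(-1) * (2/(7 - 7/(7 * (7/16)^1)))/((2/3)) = 7/11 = 0.64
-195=-195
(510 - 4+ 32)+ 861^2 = 741859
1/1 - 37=-36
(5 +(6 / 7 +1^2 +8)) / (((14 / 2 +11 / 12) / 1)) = 1248 / 665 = 1.88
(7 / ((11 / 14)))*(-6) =-588 / 11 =-53.45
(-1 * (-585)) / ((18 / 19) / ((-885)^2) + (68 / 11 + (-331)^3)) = -818470125 / 50737711309781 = -0.00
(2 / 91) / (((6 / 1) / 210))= 10 / 13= 0.77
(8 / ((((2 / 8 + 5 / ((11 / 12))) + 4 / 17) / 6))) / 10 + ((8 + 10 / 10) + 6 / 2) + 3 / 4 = 401591 / 29620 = 13.56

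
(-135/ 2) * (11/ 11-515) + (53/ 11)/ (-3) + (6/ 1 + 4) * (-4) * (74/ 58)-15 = 33138383/ 957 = 34627.36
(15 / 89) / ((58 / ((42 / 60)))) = 21 / 10324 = 0.00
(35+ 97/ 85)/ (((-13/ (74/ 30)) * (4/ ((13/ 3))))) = -9472/ 1275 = -7.43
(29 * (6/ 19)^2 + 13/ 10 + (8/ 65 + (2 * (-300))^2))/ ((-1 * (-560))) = 3379000501/ 5256160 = 642.86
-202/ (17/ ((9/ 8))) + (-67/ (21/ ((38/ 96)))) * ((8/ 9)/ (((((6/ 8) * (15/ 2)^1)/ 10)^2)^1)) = -52827835/ 3123036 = -16.92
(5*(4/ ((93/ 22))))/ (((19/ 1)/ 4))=1760/ 1767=1.00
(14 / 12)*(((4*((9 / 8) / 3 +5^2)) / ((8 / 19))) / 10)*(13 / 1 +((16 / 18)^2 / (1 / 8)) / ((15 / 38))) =951741749 / 1166400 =815.97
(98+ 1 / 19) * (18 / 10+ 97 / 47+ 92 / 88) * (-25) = -236424015 / 19646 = -12034.21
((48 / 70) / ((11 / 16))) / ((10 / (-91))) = -2496 / 275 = -9.08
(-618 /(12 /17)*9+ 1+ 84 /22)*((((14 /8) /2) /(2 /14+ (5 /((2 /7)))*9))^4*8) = -998711419643 /16702519666483904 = -0.00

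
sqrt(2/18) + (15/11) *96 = 4331/33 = 131.24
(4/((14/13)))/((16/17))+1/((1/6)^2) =2237/56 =39.95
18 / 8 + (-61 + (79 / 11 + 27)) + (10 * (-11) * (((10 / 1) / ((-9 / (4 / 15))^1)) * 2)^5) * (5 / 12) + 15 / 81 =-39838869541 / 1894055724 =-21.03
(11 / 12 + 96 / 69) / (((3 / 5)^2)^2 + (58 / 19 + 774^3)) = 7564375 / 1519727021089764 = 0.00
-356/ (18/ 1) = -178/ 9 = -19.78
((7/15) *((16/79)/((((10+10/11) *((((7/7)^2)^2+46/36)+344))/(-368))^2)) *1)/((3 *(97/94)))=20382208/70347297875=0.00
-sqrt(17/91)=-0.43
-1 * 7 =-7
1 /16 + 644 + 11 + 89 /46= 241775 /368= 657.00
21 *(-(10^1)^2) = -2100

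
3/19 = 0.16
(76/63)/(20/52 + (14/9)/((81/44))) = 80028/81571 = 0.98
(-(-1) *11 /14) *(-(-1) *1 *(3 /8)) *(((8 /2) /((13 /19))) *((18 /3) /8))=1.29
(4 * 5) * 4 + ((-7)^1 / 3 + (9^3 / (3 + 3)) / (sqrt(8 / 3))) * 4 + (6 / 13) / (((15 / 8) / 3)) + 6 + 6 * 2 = 17434 / 195 + 243 * sqrt(6) / 2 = 387.02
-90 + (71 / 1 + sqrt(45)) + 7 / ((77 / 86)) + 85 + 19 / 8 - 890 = -71615 / 88 + 3 * sqrt(5) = -807.10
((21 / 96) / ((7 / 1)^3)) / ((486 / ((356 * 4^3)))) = 356 / 11907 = 0.03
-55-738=-793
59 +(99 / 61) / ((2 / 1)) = 7297 / 122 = 59.81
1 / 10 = 0.10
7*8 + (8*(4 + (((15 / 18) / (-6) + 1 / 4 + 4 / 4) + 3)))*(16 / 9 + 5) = 40160 / 81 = 495.80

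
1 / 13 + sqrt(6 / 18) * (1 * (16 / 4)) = 1 / 13 + 4 * sqrt(3) / 3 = 2.39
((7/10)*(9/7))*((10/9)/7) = 1/7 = 0.14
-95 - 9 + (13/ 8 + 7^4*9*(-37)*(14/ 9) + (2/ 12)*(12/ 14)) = -69653933/ 56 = -1243820.23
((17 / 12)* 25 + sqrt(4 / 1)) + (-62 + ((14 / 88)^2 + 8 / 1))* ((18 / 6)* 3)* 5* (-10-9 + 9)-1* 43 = 70517911 / 2904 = 24283.03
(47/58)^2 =2209/3364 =0.66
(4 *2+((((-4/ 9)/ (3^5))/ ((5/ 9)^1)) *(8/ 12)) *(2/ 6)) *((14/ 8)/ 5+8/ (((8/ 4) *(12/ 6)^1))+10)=5401396/ 54675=98.79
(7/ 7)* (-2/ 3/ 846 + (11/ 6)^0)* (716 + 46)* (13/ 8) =523367/ 423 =1237.27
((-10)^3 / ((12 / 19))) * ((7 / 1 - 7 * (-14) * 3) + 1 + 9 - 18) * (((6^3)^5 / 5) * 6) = -261751980913459200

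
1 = 1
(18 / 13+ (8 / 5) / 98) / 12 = 2231 / 19110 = 0.12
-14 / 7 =-2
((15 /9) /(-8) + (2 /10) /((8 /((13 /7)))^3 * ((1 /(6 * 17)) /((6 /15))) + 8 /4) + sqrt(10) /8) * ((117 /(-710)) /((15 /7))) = 382255601 /31496594000 - 273 * sqrt(10) /28400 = -0.02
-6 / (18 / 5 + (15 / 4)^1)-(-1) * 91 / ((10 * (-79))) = -36059 / 38710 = -0.93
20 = 20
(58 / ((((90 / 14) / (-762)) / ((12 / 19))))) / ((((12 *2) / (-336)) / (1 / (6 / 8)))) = 23099776 / 285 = 81051.85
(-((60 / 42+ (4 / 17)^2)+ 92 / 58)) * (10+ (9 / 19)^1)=-35843084 / 1114673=-32.16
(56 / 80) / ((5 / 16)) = 56 / 25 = 2.24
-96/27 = -32/9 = -3.56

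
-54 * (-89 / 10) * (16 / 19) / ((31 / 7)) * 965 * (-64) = -3324367872 / 589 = -5644088.07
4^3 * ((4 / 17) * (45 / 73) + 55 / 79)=53.84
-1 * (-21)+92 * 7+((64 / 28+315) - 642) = 2382 / 7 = 340.29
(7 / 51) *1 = 7 / 51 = 0.14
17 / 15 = 1.13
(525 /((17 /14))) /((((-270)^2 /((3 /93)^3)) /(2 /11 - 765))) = -412237 /2707465662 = -0.00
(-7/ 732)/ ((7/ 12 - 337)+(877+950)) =-7/ 1091107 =-0.00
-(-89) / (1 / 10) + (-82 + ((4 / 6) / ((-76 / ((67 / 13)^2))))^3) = 5778022511399399 / 7151129913096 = 807.99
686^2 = 470596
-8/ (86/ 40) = -160/ 43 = -3.72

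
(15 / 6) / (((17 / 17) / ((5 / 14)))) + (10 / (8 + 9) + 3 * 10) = 14985 / 476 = 31.48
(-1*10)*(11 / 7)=-15.71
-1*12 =-12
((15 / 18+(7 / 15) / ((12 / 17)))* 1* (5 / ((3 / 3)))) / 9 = 269 / 324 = 0.83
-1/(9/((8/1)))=-8/9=-0.89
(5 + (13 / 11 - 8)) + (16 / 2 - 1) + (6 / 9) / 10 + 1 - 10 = -619 / 165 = -3.75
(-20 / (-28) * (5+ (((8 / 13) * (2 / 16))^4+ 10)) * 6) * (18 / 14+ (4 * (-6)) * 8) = -17158060800 / 1399489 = -12260.23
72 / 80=9 / 10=0.90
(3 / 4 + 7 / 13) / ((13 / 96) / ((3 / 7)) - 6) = -4824 / 21281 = -0.23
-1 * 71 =-71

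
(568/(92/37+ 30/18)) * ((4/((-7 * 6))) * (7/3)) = -42032/1383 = -30.39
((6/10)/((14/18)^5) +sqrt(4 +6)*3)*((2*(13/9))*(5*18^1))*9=82904796/16807 +7020*sqrt(10)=27131.94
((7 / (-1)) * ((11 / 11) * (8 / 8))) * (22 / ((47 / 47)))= -154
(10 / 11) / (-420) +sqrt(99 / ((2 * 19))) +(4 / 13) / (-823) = -12547 / 4942938 +3 * sqrt(418) / 38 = 1.61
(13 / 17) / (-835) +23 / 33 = 326056 / 468435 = 0.70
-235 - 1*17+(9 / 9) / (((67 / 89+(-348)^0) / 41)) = -35663 / 156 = -228.61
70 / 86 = 0.81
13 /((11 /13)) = 169 /11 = 15.36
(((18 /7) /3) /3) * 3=6 /7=0.86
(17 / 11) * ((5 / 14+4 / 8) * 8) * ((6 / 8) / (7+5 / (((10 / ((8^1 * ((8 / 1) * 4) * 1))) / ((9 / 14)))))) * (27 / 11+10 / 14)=149328 / 529375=0.28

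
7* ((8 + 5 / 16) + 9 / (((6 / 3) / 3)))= 2443 / 16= 152.69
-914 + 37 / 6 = -5447 / 6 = -907.83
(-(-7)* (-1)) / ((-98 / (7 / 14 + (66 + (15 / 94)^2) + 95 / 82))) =24520289 / 5071864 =4.83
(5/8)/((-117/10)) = -25/468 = -0.05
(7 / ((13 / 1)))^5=16807 / 371293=0.05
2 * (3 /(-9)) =-2 /3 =-0.67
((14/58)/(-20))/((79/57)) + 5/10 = 22511/45820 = 0.49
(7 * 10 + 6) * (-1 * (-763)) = 57988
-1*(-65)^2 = -4225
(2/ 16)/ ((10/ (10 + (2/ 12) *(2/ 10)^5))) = 0.13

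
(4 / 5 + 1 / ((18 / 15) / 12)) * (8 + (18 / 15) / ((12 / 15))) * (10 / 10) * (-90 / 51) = -3078 / 17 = -181.06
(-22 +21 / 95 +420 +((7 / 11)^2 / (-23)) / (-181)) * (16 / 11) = 304901591488 / 526390535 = 579.23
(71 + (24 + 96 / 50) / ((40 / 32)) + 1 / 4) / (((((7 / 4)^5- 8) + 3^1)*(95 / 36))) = 423871488 / 138783125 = 3.05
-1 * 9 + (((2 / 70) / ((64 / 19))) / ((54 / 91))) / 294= -45722633 / 5080320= -9.00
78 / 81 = 26 / 27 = 0.96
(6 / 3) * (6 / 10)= 6 / 5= 1.20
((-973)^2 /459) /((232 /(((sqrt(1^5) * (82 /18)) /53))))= 38815889 /50794776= 0.76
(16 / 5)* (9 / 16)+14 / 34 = 188 / 85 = 2.21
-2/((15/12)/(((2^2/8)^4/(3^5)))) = -1/2430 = -0.00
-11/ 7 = -1.57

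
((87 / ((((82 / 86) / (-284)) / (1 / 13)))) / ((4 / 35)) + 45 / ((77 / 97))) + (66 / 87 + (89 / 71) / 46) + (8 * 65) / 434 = -2094678142868737 / 120501875494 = -17382.95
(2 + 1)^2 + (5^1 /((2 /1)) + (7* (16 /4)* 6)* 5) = 1703 /2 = 851.50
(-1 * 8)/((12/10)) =-20/3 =-6.67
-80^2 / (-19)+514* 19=191954 / 19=10102.84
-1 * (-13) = 13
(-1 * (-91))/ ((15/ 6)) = 182/ 5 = 36.40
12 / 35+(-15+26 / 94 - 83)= -160191 / 1645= -97.38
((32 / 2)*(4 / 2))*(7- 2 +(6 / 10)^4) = 102592 / 625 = 164.15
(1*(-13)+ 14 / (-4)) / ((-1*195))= 11 / 130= 0.08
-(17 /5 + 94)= -97.40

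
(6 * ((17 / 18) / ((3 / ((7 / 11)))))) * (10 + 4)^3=3298.34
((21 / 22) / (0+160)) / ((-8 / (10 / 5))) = -21 / 14080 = -0.00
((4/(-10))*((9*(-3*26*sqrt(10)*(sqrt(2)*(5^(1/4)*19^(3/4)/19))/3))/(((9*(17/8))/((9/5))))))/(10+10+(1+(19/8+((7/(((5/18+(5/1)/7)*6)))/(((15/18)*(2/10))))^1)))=299520*95^(3/4)/9829213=0.93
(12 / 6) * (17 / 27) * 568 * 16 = 11444.15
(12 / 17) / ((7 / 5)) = 60 / 119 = 0.50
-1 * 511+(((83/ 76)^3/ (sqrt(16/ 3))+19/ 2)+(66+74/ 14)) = -6023/ 14+571787 * sqrt(3)/ 1755904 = -429.65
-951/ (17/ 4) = -3804/ 17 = -223.76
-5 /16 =-0.31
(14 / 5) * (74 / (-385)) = -148 / 275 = -0.54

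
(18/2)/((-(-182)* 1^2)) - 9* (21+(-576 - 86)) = 1049967/182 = 5769.05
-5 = -5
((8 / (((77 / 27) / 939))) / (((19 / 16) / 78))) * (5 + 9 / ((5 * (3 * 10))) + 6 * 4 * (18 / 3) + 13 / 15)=948752258688 / 36575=25939911.38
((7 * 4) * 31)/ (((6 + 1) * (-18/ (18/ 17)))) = -124/ 17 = -7.29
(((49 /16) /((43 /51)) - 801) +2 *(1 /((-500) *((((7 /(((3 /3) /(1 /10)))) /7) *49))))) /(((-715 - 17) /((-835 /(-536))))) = 112227709571 /66134853120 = 1.70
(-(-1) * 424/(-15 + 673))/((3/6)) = 424/329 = 1.29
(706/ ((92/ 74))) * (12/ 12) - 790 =-5109/ 23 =-222.13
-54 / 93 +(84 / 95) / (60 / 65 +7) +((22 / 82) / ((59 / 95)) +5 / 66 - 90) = -4356703548137 / 48428646090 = -89.96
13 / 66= 0.20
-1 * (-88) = 88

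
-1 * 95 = -95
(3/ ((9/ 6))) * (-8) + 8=-8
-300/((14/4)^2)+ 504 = 23496/49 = 479.51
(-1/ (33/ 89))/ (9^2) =-89/ 2673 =-0.03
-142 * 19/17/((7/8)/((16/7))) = -345344/833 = -414.58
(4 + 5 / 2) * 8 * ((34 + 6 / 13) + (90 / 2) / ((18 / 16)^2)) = 32768 / 9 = 3640.89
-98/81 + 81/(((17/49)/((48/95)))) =15273202/130815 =116.75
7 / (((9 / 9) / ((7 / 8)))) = 6.12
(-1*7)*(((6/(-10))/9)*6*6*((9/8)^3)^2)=11160261/327680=34.06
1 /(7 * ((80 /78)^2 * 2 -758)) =-1521 /8048026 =-0.00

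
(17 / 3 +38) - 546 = -1507 / 3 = -502.33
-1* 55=-55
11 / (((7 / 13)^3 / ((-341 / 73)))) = -8240947 / 25039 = -329.12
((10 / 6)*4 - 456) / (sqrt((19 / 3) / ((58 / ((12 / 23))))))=-674*sqrt(25346) / 57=-1882.52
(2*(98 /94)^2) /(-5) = -4802 /11045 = -0.43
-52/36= -13/9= -1.44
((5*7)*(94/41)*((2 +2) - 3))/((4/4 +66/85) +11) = 139825/22263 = 6.28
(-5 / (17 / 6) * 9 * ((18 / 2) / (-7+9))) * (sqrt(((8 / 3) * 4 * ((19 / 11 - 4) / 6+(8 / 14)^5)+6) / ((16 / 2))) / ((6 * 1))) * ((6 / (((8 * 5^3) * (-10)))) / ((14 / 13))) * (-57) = -60021 * sqrt(167163227) / 3591896000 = -0.22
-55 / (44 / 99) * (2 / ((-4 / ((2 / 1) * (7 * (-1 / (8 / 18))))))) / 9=-3465 / 16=-216.56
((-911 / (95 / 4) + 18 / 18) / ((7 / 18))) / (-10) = 4563 / 475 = 9.61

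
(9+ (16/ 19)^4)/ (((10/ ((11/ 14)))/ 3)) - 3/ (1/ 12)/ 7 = -2.90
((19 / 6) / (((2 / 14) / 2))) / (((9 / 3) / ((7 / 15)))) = 931 / 135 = 6.90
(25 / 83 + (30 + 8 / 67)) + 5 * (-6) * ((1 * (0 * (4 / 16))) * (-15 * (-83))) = 169169 / 5561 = 30.42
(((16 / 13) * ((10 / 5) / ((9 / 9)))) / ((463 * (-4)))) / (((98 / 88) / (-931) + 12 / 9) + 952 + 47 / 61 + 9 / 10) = -6119520 / 4396998140509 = -0.00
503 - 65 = 438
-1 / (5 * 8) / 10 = -1 / 400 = -0.00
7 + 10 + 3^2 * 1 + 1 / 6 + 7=199 / 6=33.17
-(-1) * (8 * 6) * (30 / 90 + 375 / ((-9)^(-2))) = 1458016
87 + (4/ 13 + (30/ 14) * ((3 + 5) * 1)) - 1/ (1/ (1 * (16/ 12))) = 28151/ 273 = 103.12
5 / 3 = 1.67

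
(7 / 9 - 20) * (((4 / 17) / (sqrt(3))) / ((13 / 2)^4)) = -11072 * sqrt(3) / 13109499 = -0.00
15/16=0.94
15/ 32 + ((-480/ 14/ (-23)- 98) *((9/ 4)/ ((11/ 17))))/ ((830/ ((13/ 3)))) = -30182301/ 23518880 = -1.28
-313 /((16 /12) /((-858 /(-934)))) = -402831 /1868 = -215.65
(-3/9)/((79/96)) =-32/79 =-0.41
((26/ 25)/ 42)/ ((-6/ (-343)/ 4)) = 1274/ 225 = 5.66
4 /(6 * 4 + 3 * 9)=0.08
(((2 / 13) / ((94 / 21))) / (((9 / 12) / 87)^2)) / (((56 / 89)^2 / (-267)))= -5335910361 / 17108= -311895.63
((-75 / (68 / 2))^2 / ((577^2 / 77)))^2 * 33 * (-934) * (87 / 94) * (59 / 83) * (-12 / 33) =1349074406998828125 / 144455765414828525044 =0.01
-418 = -418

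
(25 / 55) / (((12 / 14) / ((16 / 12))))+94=9376 / 99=94.71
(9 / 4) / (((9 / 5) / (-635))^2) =10080625 / 36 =280017.36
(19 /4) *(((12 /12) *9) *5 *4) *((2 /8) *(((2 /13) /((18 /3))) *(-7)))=-1995 /52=-38.37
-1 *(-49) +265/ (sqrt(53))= 85.40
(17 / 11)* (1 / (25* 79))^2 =17 / 42906875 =0.00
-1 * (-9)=9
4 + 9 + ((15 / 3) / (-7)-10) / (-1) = 166 / 7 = 23.71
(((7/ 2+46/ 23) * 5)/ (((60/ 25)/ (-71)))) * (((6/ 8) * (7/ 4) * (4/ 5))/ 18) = -27335/ 576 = -47.46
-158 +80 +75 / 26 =-1953 / 26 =-75.12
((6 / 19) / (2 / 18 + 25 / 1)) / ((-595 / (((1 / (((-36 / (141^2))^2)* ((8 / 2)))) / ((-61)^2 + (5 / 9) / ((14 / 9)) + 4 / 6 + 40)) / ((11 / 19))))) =-395254161 / 534208584800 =-0.00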